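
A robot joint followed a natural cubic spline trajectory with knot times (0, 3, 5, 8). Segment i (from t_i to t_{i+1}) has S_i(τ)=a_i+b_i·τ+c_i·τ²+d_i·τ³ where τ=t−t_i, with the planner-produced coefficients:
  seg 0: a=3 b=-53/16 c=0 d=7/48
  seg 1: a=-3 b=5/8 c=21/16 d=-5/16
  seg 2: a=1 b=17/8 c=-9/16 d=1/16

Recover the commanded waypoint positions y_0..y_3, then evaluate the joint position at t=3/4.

y_0 = S_0(0) = a_0 = 3
y_1 = S_1(0) = a_1 = -3
y_2 = S_2(0) = a_2 = 1
y_3 = S_2(3) = 4
t_q=3/4 is in segment 0 (τ=3/4); S_0(τ)=591/1024

y_0=3 y_1=-3 y_2=1 y_3=4
S(3/4) = 591/1024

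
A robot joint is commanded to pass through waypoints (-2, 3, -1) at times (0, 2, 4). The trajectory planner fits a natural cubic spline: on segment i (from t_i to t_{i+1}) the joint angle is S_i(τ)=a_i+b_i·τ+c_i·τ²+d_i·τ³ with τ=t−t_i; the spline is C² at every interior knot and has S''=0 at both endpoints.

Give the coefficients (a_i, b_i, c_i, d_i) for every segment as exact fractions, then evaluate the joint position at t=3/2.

  seg 0: a=-2 b=29/8 c=0 d=-9/32
  seg 1: a=3 b=1/4 c=-27/16 d=9/32
S(3/2) = 637/256

Δ: Δ0=5/2, Δ1=-2
row 1: diag=8, rhs=-27; c'=1/4, d'=-27/8
back: M1=-27/8
M: M0=0, M1=-27/8, M2=0
seg 0: a=-2, c=M0/2=0, d=(M1−M0)/(6·2)=-9/32, b=Δ0−h0·(2M0+M1)/6=29/8
seg 1: a=3, c=M1/2=-27/16, d=(M2−M1)/(6·2)=9/32, b=Δ1−h1·(2M1+M2)/6=1/4
t_q=3/2 → seg 0, τ=3/2; S=-2+29/8·τ+0·τ²+-9/32·τ³=637/256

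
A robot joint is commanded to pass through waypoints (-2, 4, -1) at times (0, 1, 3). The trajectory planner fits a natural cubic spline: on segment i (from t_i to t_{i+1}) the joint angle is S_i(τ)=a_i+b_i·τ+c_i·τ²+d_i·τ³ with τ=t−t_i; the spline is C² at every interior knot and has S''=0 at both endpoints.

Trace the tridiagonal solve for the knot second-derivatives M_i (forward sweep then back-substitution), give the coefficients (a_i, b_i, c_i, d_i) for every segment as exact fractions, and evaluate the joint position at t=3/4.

  seg 0: a=-2 b=89/12 c=0 d=-17/12
  seg 1: a=4 b=19/6 c=-17/4 d=17/24
S(3/4) = 759/256

Δ: Δ0=6, Δ1=-5/2
row 1: diag=6, rhs=-51; c'=1/3, d'=-17/2
back: M1=-17/2
M: M0=0, M1=-17/2, M2=0
seg 0: a=-2, c=M0/2=0, d=(M1−M0)/(6·1)=-17/12, b=Δ0−h0·(2M0+M1)/6=89/12
seg 1: a=4, c=M1/2=-17/4, d=(M2−M1)/(6·2)=17/24, b=Δ1−h1·(2M1+M2)/6=19/6
t_q=3/4 → seg 0, τ=3/4; S=-2+89/12·τ+0·τ²+-17/12·τ³=759/256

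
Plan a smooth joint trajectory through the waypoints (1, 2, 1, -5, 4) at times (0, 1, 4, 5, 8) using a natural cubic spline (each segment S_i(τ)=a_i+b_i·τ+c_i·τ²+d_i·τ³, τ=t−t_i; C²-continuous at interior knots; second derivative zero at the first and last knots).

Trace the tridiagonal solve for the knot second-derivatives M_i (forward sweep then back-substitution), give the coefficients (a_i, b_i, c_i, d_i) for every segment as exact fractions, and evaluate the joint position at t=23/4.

Δ: Δ0=1, Δ1=-1/3, Δ2=-6, Δ3=3
row 1: diag=8, rhs=-8; c'=3/8, d'=-1
row 2: denom=8−3·3/8=55/8; d'=(-34−3·-1)/(55/8)=-248/55
row 3: denom=8−1·8/55=432/55; d'=(54−1·-248/55)/(432/55)=1609/216
back: M3=1609/216
back: M2=-248/55−8/55·1609/216=-151/27
back: M1=-1−3/8·-151/27=79/72
M: M0=0, M1=79/72, M2=-151/27, M3=1609/216, M4=0
seg 0: a=1, c=M0/2=0, d=(M1−M0)/(6·1)=79/432, b=Δ0−h0·(2M0+M1)/6=353/432
seg 1: a=2, c=M1/2=79/144, d=(M2−M1)/(6·3)=-1445/3888, b=Δ1−h1·(2M1+M2)/6=295/216
seg 2: a=1, c=M2/2=-151/54, d=(M3−M2)/(6·1)=313/144, b=Δ2−h2·(2M2+M3)/6=-2323/432
seg 3: a=-5, c=M3/2=1609/432, d=(M4−M3)/(6·3)=-1609/3888, b=Δ3−h3·(2M3+M4)/6=-961/216
t_q=23/4 → seg 3, τ=3/4; S=-5+-961/216·τ+1609/432·τ²+-1609/3888·τ³=-19711/3072

  seg 0: a=1 b=353/432 c=0 d=79/432
  seg 1: a=2 b=295/216 c=79/144 d=-1445/3888
  seg 2: a=1 b=-2323/432 c=-151/54 d=313/144
  seg 3: a=-5 b=-961/216 c=1609/432 d=-1609/3888
S(23/4) = -19711/3072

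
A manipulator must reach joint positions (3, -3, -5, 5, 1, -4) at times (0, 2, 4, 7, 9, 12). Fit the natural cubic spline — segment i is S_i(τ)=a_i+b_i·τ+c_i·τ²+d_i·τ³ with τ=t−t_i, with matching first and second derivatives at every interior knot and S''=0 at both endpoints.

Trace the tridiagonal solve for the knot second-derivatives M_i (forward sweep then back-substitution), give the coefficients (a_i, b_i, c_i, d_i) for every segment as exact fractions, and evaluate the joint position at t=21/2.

  seg 0: a=3 b=-1306/411 c=0 d=73/1644
  seg 1: a=-3 b=-1087/411 c=73/274 d=457/1644
  seg 2: a=-5 b=722/411 c=265/137 d=-193/411
  seg 3: a=5 b=281/411 c=-314/137 d=781/1644
  seg 4: a=1 b=-1144/411 c=153/274 d=-17/274
S(21/2) = -4665/2192

Δ: Δ0=-3, Δ1=-1, Δ2=10/3, Δ3=-2, Δ4=-5/3
row 1: diag=8, rhs=12; c'=1/4, d'=3/2
row 2: denom=10−2·1/4=19/2; d'=(26−2·3/2)/(19/2)=46/19
row 3: denom=10−3·6/19=172/19; d'=(-32−3·46/19)/(172/19)=-373/86
row 4: denom=10−2·19/86=411/43; d'=(2−2·-373/86)/(411/43)=153/137
back: M4=153/137
back: M3=-373/86−19/86·153/137=-628/137
back: M2=46/19−6/19·-628/137=530/137
back: M1=3/2−1/4·530/137=73/137
M: M0=0, M1=73/137, M2=530/137, M3=-628/137, M4=153/137, M5=0
seg 0: a=3, c=M0/2=0, d=(M1−M0)/(6·2)=73/1644, b=Δ0−h0·(2M0+M1)/6=-1306/411
seg 1: a=-3, c=M1/2=73/274, d=(M2−M1)/(6·2)=457/1644, b=Δ1−h1·(2M1+M2)/6=-1087/411
seg 2: a=-5, c=M2/2=265/137, d=(M3−M2)/(6·3)=-193/411, b=Δ2−h2·(2M2+M3)/6=722/411
seg 3: a=5, c=M3/2=-314/137, d=(M4−M3)/(6·2)=781/1644, b=Δ3−h3·(2M3+M4)/6=281/411
seg 4: a=1, c=M4/2=153/274, d=(M5−M4)/(6·3)=-17/274, b=Δ4−h4·(2M4+M5)/6=-1144/411
t_q=21/2 → seg 4, τ=3/2; S=1+-1144/411·τ+153/274·τ²+-17/274·τ³=-4665/2192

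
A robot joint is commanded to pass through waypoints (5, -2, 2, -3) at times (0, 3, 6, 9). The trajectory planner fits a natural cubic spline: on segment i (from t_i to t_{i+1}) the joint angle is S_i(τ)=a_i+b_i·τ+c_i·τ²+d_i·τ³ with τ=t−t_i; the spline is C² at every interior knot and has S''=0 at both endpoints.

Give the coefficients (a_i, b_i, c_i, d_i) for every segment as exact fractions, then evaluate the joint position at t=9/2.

Δ: Δ0=-7/3, Δ1=4/3, Δ2=-5/3
row 1: diag=12, rhs=22; c'=1/4, d'=11/6
row 2: denom=12−3·1/4=45/4; d'=(-18−3·11/6)/(45/4)=-94/45
back: M2=-94/45
back: M1=11/6−1/4·-94/45=106/45
M: M0=0, M1=106/45, M2=-94/45, M3=0
seg 0: a=5, c=M0/2=0, d=(M1−M0)/(6·3)=53/405, b=Δ0−h0·(2M0+M1)/6=-158/45
seg 1: a=-2, c=M1/2=53/45, d=(M2−M1)/(6·3)=-20/81, b=Δ1−h1·(2M1+M2)/6=1/45
seg 2: a=2, c=M2/2=-47/45, d=(M3−M2)/(6·3)=47/405, b=Δ2−h2·(2M2+M3)/6=19/45
t_q=9/2 → seg 1, τ=3/2; S=-2+1/45·τ+53/45·τ²+-20/81·τ³=-3/20

  seg 0: a=5 b=-158/45 c=0 d=53/405
  seg 1: a=-2 b=1/45 c=53/45 d=-20/81
  seg 2: a=2 b=19/45 c=-47/45 d=47/405
S(9/2) = -3/20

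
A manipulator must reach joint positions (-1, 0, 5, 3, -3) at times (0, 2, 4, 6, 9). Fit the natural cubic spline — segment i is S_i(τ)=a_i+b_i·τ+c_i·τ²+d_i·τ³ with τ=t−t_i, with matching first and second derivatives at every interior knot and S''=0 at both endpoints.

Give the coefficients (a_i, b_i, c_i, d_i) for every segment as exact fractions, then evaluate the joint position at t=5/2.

  seg 0: a=-1 b=-19/71 c=0 d=109/568
  seg 1: a=0 b=289/142 c=327/284 d=-261/568
  seg 2: a=5 b=80/71 c=-114/71 d=77/284
  seg 3: a=3 b=-145/71 c=3/142 d=-1/426
S(5/2) = 5671/4544

Δ: Δ0=1/2, Δ1=5/2, Δ2=-1, Δ3=-2
row 1: diag=8, rhs=12; c'=1/4, d'=3/2
row 2: denom=8−2·1/4=15/2; d'=(-21−2·3/2)/(15/2)=-16/5
row 3: denom=10−2·4/15=142/15; d'=(-6−2·-16/5)/(142/15)=3/71
back: M3=3/71
back: M2=-16/5−4/15·3/71=-228/71
back: M1=3/2−1/4·-228/71=327/142
M: M0=0, M1=327/142, M2=-228/71, M3=3/71, M4=0
seg 0: a=-1, c=M0/2=0, d=(M1−M0)/(6·2)=109/568, b=Δ0−h0·(2M0+M1)/6=-19/71
seg 1: a=0, c=M1/2=327/284, d=(M2−M1)/(6·2)=-261/568, b=Δ1−h1·(2M1+M2)/6=289/142
seg 2: a=5, c=M2/2=-114/71, d=(M3−M2)/(6·2)=77/284, b=Δ2−h2·(2M2+M3)/6=80/71
seg 3: a=3, c=M3/2=3/142, d=(M4−M3)/(6·3)=-1/426, b=Δ3−h3·(2M3+M4)/6=-145/71
t_q=5/2 → seg 1, τ=1/2; S=0+289/142·τ+327/284·τ²+-261/568·τ³=5671/4544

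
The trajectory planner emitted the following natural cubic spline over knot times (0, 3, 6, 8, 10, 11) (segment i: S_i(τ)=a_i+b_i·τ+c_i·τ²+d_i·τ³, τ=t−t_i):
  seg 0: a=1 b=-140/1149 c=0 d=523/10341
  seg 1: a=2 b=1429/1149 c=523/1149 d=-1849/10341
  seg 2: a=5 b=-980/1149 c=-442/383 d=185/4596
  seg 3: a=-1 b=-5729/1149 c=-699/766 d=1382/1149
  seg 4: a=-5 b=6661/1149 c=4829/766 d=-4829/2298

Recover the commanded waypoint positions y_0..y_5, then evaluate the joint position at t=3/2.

y_0=1 y_1=2 y_2=5 y_3=-1 y_4=-5 y_5=5
S(3/2) = 3027/3064

y_0 = S_0(0) = a_0 = 1
y_1 = S_1(0) = a_1 = 2
y_2 = S_2(0) = a_2 = 5
y_3 = S_3(0) = a_3 = -1
y_4 = S_4(0) = a_4 = -5
y_5 = S_4(1) = 5
t_q=3/2 is in segment 0 (τ=3/2); S_0(τ)=3027/3064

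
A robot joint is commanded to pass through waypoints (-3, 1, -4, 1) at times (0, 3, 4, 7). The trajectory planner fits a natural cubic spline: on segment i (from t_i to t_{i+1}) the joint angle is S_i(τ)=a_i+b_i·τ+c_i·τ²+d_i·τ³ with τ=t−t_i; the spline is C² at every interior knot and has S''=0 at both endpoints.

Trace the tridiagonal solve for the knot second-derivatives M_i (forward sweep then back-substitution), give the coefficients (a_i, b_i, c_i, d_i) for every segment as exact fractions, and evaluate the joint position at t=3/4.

Δ: Δ0=4/3, Δ1=-5, Δ2=5/3
row 1: diag=8, rhs=-38; c'=1/8, d'=-19/4
row 2: denom=8−1·1/8=63/8; d'=(40−1·-19/4)/(63/8)=358/63
back: M2=358/63
back: M1=-19/4−1/8·358/63=-344/63
M: M0=0, M1=-344/63, M2=358/63, M3=0
seg 0: a=-3, c=M0/2=0, d=(M1−M0)/(6·3)=-172/567, b=Δ0−h0·(2M0+M1)/6=256/63
seg 1: a=1, c=M1/2=-172/63, d=(M2−M1)/(6·1)=13/7, b=Δ1−h1·(2M1+M2)/6=-260/63
seg 2: a=-4, c=M2/2=179/63, d=(M3−M2)/(6·3)=-179/567, b=Δ2−h2·(2M2+M3)/6=-253/63
t_q=3/4 → seg 0, τ=3/4; S=-3+256/63·τ+0·τ²+-172/567·τ³=-9/112

  seg 0: a=-3 b=256/63 c=0 d=-172/567
  seg 1: a=1 b=-260/63 c=-172/63 d=13/7
  seg 2: a=-4 b=-253/63 c=179/63 d=-179/567
S(3/4) = -9/112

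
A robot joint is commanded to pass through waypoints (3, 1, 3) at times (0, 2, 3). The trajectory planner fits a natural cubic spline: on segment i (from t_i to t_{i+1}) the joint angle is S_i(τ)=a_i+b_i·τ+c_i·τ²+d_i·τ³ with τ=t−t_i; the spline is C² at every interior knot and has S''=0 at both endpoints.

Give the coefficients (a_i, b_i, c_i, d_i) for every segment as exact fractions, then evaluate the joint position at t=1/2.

Δ: Δ0=-1, Δ1=2
row 1: diag=6, rhs=18; c'=1/6, d'=3
back: M1=3
M: M0=0, M1=3, M2=0
seg 0: a=3, c=M0/2=0, d=(M1−M0)/(6·2)=1/4, b=Δ0−h0·(2M0+M1)/6=-2
seg 1: a=1, c=M1/2=3/2, d=(M2−M1)/(6·1)=-1/2, b=Δ1−h1·(2M1+M2)/6=1
t_q=1/2 → seg 0, τ=1/2; S=3+-2·τ+0·τ²+1/4·τ³=65/32

  seg 0: a=3 b=-2 c=0 d=1/4
  seg 1: a=1 b=1 c=3/2 d=-1/2
S(1/2) = 65/32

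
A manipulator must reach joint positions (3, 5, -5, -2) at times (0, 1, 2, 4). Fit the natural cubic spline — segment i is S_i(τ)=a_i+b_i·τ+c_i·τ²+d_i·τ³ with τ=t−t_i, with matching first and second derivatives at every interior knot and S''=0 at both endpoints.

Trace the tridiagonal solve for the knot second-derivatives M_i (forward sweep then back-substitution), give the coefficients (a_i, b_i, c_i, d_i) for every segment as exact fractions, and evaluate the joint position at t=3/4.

  seg 0: a=3 b=259/46 c=0 d=-167/46
  seg 1: a=5 b=-121/23 c=-501/46 d=283/46
  seg 2: a=-5 b=-395/46 c=174/23 d=-29/23
S(3/4) = 16755/2944

Δ: Δ0=2, Δ1=-10, Δ2=3/2
row 1: diag=4, rhs=-72; c'=1/4, d'=-18
row 2: denom=6−1·1/4=23/4; d'=(69−1·-18)/(23/4)=348/23
back: M2=348/23
back: M1=-18−1/4·348/23=-501/23
M: M0=0, M1=-501/23, M2=348/23, M3=0
seg 0: a=3, c=M0/2=0, d=(M1−M0)/(6·1)=-167/46, b=Δ0−h0·(2M0+M1)/6=259/46
seg 1: a=5, c=M1/2=-501/46, d=(M2−M1)/(6·1)=283/46, b=Δ1−h1·(2M1+M2)/6=-121/23
seg 2: a=-5, c=M2/2=174/23, d=(M3−M2)/(6·2)=-29/23, b=Δ2−h2·(2M2+M3)/6=-395/46
t_q=3/4 → seg 0, τ=3/4; S=3+259/46·τ+0·τ²+-167/46·τ³=16755/2944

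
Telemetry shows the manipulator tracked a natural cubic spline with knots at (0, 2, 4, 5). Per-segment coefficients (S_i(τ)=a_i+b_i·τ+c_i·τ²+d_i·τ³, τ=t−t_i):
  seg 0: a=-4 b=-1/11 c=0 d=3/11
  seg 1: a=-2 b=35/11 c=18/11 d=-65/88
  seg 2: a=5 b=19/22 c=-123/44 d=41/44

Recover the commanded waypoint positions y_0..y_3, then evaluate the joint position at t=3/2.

y_0 = S_0(0) = a_0 = -4
y_1 = S_1(0) = a_1 = -2
y_2 = S_2(0) = a_2 = 5
y_3 = S_2(1) = 4
t_q=3/2 is in segment 0 (τ=3/2); S_0(τ)=-283/88

y_0=-4 y_1=-2 y_2=5 y_3=4
S(3/2) = -283/88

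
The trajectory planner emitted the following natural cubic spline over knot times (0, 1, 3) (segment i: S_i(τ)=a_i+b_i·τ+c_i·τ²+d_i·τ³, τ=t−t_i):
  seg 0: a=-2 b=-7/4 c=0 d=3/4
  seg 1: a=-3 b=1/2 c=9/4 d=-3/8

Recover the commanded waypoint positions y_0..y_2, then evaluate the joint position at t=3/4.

y_0=-2 y_1=-3 y_2=4
S(3/4) = -767/256

y_0 = S_0(0) = a_0 = -2
y_1 = S_1(0) = a_1 = -3
y_2 = S_1(2) = 4
t_q=3/4 is in segment 0 (τ=3/4); S_0(τ)=-767/256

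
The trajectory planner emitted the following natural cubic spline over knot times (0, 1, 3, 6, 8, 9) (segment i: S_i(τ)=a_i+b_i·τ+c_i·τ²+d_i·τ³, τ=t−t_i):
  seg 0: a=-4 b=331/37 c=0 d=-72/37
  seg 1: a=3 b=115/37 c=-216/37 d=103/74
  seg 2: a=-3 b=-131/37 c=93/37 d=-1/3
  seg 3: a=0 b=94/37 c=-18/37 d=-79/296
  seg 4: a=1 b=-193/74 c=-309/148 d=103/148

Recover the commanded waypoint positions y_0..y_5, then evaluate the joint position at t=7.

y_0 = S_0(0) = a_0 = -4
y_1 = S_1(0) = a_1 = 3
y_2 = S_2(0) = a_2 = -3
y_3 = S_3(0) = a_3 = 0
y_4 = S_4(0) = a_4 = 1
y_5 = S_4(1) = -3
t_q=7 is in segment 3 (τ=1); S_3(τ)=529/296

y_0=-4 y_1=3 y_2=-3 y_3=0 y_4=1 y_5=-3
S(7) = 529/296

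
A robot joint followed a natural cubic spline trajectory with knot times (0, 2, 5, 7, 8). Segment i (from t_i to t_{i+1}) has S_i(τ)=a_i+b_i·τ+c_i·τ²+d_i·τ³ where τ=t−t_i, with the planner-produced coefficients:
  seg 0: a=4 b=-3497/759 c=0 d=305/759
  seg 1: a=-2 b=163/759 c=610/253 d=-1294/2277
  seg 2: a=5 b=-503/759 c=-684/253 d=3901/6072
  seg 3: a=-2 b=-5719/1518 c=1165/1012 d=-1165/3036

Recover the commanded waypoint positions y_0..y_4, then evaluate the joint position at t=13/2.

y_0 = S_0(0) = a_0 = 4
y_1 = S_1(0) = a_1 = -2
y_2 = S_2(0) = a_2 = 5
y_3 = S_3(0) = a_3 = -2
y_4 = S_3(1) = -5
t_q=13/2 is in segment 2 (τ=3/2); S_2(τ)=1477/16192

y_0=4 y_1=-2 y_2=5 y_3=-2 y_4=-5
S(13/2) = 1477/16192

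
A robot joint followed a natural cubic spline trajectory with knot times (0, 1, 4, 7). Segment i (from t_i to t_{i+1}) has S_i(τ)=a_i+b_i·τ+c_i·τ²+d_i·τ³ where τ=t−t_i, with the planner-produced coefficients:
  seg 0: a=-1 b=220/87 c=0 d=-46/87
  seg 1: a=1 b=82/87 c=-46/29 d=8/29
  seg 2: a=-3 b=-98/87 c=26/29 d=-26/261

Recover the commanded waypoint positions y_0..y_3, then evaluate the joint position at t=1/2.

y_0=-1 y_1=1 y_2=-3 y_3=-1
S(1/2) = 23/116

y_0 = S_0(0) = a_0 = -1
y_1 = S_1(0) = a_1 = 1
y_2 = S_2(0) = a_2 = -3
y_3 = S_2(3) = -1
t_q=1/2 is in segment 0 (τ=1/2); S_0(τ)=23/116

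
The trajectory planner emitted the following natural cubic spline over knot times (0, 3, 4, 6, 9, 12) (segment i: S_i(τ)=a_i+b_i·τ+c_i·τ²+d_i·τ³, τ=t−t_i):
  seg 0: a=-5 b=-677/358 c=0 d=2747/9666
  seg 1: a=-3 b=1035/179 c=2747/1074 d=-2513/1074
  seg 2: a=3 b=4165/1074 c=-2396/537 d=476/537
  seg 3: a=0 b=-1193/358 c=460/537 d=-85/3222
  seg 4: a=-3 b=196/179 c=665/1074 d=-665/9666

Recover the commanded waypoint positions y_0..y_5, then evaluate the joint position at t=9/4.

y_0=-5 y_1=-3 y_2=3 y_3=0 y_4=-3 y_5=4
S(9/4) = -137879/22912

y_0 = S_0(0) = a_0 = -5
y_1 = S_1(0) = a_1 = -3
y_2 = S_2(0) = a_2 = 3
y_3 = S_3(0) = a_3 = 0
y_4 = S_4(0) = a_4 = -3
y_5 = S_4(3) = 4
t_q=9/4 is in segment 0 (τ=9/4); S_0(τ)=-137879/22912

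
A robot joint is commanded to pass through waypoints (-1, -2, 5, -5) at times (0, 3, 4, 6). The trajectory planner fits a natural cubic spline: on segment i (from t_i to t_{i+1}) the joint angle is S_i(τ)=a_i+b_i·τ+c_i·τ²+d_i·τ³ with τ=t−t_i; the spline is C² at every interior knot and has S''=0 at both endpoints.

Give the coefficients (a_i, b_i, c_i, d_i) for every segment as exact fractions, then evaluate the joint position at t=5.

  seg 0: a=-1 b=-551/141 c=0 d=56/141
  seg 1: a=-2 b=961/141 c=168/47 d=-478/141
  seg 2: a=5 b=535/141 c=-310/47 d=155/141
S(5) = 155/47

Δ: Δ0=-1/3, Δ1=7, Δ2=-5
row 1: diag=8, rhs=44; c'=1/8, d'=11/2
row 2: denom=6−1·1/8=47/8; d'=(-72−1·11/2)/(47/8)=-620/47
back: M2=-620/47
back: M1=11/2−1/8·-620/47=336/47
M: M0=0, M1=336/47, M2=-620/47, M3=0
seg 0: a=-1, c=M0/2=0, d=(M1−M0)/(6·3)=56/141, b=Δ0−h0·(2M0+M1)/6=-551/141
seg 1: a=-2, c=M1/2=168/47, d=(M2−M1)/(6·1)=-478/141, b=Δ1−h1·(2M1+M2)/6=961/141
seg 2: a=5, c=M2/2=-310/47, d=(M3−M2)/(6·2)=155/141, b=Δ2−h2·(2M2+M3)/6=535/141
t_q=5 → seg 2, τ=1; S=5+535/141·τ+-310/47·τ²+155/141·τ³=155/47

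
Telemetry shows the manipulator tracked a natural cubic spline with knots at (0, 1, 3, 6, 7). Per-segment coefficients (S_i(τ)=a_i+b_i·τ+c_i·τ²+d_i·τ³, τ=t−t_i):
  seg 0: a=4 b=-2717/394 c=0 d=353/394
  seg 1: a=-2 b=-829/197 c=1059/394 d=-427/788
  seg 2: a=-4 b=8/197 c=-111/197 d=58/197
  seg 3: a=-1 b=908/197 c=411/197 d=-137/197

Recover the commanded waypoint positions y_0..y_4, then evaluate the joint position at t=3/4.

y_0 = S_0(0) = a_0 = 4
y_1 = S_1(0) = a_1 = -2
y_2 = S_2(0) = a_2 = -4
y_3 = S_3(0) = a_3 = -1
y_4 = S_3(1) = 5
t_q=3/4 is in segment 0 (τ=3/4); S_0(τ)=-20021/25216

y_0=4 y_1=-2 y_2=-4 y_3=-1 y_4=5
S(3/4) = -20021/25216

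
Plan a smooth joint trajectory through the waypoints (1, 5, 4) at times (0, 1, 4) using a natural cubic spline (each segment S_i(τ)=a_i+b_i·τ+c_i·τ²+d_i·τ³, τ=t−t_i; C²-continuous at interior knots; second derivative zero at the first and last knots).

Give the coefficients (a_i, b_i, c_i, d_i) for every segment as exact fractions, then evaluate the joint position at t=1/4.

  seg 0: a=1 b=109/24 c=0 d=-13/24
  seg 1: a=5 b=35/12 c=-13/8 d=13/72
S(1/4) = 1089/512

Δ: Δ0=4, Δ1=-1/3
row 1: diag=8, rhs=-26; c'=3/8, d'=-13/4
back: M1=-13/4
M: M0=0, M1=-13/4, M2=0
seg 0: a=1, c=M0/2=0, d=(M1−M0)/(6·1)=-13/24, b=Δ0−h0·(2M0+M1)/6=109/24
seg 1: a=5, c=M1/2=-13/8, d=(M2−M1)/(6·3)=13/72, b=Δ1−h1·(2M1+M2)/6=35/12
t_q=1/4 → seg 0, τ=1/4; S=1+109/24·τ+0·τ²+-13/24·τ³=1089/512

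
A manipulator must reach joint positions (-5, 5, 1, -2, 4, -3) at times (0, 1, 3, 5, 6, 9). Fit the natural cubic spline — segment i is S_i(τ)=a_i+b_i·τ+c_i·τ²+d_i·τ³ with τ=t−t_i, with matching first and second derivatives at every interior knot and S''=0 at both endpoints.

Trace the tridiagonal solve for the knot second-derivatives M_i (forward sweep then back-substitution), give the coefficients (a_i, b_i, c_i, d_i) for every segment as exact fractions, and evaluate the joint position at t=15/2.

Δ: Δ0=10, Δ1=-2, Δ2=-3/2, Δ3=6, Δ4=-7/3
row 1: diag=6, rhs=-72; c'=1/3, d'=-12
row 2: denom=8−2·1/3=22/3; d'=(3−2·-12)/(22/3)=81/22
row 3: denom=6−2·3/11=60/11; d'=(45−2·81/22)/(60/11)=69/10
row 4: denom=8−1·11/60=469/60; d'=(-50−1·69/10)/(469/60)=-3414/469
back: M4=-3414/469
back: M3=69/10−11/60·-3414/469=3862/469
back: M2=81/22−3/11·3862/469=1347/938
back: M1=-12−1/3·1347/938=-11705/938
M: M0=0, M1=-11705/938, M2=1347/938, M3=3862/469, M4=-3414/469, M5=0
seg 0: a=-5, c=M0/2=0, d=(M1−M0)/(6·1)=-11705/5628, b=Δ0−h0·(2M0+M1)/6=67985/5628
seg 1: a=5, c=M1/2=-11705/1876, d=(M2−M1)/(6·2)=3263/2814, b=Δ1−h1·(2M1+M2)/6=16435/2814
seg 2: a=1, c=M2/2=1347/1876, d=(M3−M2)/(6·2)=911/1608, b=Δ2−h2·(2M2+M3)/6=-14639/2814
seg 3: a=-2, c=M3/2=1931/469, d=(M4−M3)/(6·1)=-3638/1407, b=Δ3−h3·(2M3+M4)/6=6287/1407
seg 4: a=4, c=M4/2=-1707/469, d=(M5−M4)/(6·3)=569/1407, b=Δ4−h4·(2M4+M5)/6=6959/1407
t_q=15/2 → seg 4, τ=3/2; S=4+6959/1407·τ+-1707/469·τ²+569/1407·τ³=17239/3752

  seg 0: a=-5 b=67985/5628 c=0 d=-11705/5628
  seg 1: a=5 b=16435/2814 c=-11705/1876 d=3263/2814
  seg 2: a=1 b=-14639/2814 c=1347/1876 d=911/1608
  seg 3: a=-2 b=6287/1407 c=1931/469 d=-3638/1407
  seg 4: a=4 b=6959/1407 c=-1707/469 d=569/1407
S(15/2) = 17239/3752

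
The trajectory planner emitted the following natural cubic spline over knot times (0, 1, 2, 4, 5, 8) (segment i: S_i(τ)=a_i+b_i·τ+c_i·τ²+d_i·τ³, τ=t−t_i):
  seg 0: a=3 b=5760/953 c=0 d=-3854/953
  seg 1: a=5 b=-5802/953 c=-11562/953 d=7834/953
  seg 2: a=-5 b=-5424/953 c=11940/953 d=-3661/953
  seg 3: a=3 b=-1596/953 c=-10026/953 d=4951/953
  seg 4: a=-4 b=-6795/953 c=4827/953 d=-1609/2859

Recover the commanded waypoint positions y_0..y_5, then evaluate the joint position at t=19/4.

y_0 = S_0(0) = a_0 = 3
y_1 = S_1(0) = a_1 = 5
y_2 = S_2(0) = a_2 = -5
y_3 = S_3(0) = a_3 = 3
y_4 = S_4(0) = a_4 = -4
y_5 = S_4(3) = 5
t_q=19/4 is in segment 3 (τ=3/4); S_3(τ)=-120891/60992

y_0=3 y_1=5 y_2=-5 y_3=3 y_4=-4 y_5=5
S(19/4) = -120891/60992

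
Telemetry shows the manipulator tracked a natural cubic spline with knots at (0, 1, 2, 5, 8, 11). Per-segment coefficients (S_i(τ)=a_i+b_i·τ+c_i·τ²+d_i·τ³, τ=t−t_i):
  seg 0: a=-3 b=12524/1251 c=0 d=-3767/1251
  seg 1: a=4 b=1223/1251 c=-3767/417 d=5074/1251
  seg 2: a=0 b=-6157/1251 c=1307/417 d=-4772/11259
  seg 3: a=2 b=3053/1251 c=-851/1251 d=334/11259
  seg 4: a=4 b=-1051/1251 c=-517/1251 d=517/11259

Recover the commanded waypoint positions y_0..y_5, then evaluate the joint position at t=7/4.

y_0 = S_0(0) = a_0 = -3
y_1 = S_1(0) = a_1 = 4
y_2 = S_2(0) = a_2 = 0
y_3 = S_3(0) = a_3 = 2
y_4 = S_4(0) = a_4 = 4
y_5 = S_4(3) = -1
t_q=7/4 is in segment 1 (τ=3/4); S_1(τ)=18187/13344

y_0=-3 y_1=4 y_2=0 y_3=2 y_4=4 y_5=-1
S(7/4) = 18187/13344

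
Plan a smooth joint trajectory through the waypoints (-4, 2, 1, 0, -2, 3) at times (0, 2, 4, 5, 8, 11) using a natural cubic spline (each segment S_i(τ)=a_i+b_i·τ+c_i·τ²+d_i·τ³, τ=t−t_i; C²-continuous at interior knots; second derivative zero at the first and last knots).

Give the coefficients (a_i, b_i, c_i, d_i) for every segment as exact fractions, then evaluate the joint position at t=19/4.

Δ: Δ0=3, Δ1=-1/2, Δ2=-1, Δ3=-2/3, Δ4=5/3
row 1: diag=8, rhs=-21; c'=1/4, d'=-21/8
row 2: denom=6−2·1/4=11/2; d'=(-3−2·-21/8)/(11/2)=9/22
row 3: denom=8−1·2/11=86/11; d'=(2−1·9/22)/(86/11)=35/172
row 4: denom=12−3·33/86=933/86; d'=(14−3·35/172)/(933/86)=2303/1866
back: M4=2303/1866
back: M3=35/172−33/86·2303/1866=-84/311
back: M2=9/22−2/11·-84/311=285/622
back: M1=-21/8−1/4·285/622=-852/311
M: M0=0, M1=-852/311, M2=285/622, M3=-84/311, M4=2303/1866, M5=0
seg 0: a=-4, c=M0/2=0, d=(M1−M0)/(6·2)=-71/311, b=Δ0−h0·(2M0+M1)/6=1217/311
seg 1: a=2, c=M1/2=-426/311, d=(M2−M1)/(6·2)=663/2488, b=Δ1−h1·(2M1+M2)/6=365/311
seg 2: a=1, c=M2/2=285/1244, d=(M3−M2)/(6·1)=-151/1244, b=Δ2−h2·(2M2+M3)/6=-689/622
seg 3: a=0, c=M3/2=-42/311, d=(M4−M3)/(6·3)=2807/33588, b=Δ3−h3·(2M3+M4)/6=-1261/1244
seg 4: a=-2, c=M4/2=2303/3732, d=(M5−M4)/(6·3)=-2303/33588, b=Δ4−h4·(2M4+M5)/6=269/622
t_q=19/4 → seg 2, τ=3/4; S=1+-689/622·τ+285/1244·τ²+-151/1244·τ³=19655/79616

  seg 0: a=-4 b=1217/311 c=0 d=-71/311
  seg 1: a=2 b=365/311 c=-426/311 d=663/2488
  seg 2: a=1 b=-689/622 c=285/1244 d=-151/1244
  seg 3: a=0 b=-1261/1244 c=-42/311 d=2807/33588
  seg 4: a=-2 b=269/622 c=2303/3732 d=-2303/33588
S(19/4) = 19655/79616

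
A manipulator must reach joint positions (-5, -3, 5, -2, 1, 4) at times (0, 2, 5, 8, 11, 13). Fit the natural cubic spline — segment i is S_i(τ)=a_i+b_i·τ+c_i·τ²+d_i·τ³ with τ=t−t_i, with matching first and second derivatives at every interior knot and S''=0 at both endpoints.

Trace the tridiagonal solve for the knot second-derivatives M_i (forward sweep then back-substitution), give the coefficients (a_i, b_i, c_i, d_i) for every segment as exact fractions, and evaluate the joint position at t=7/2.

Δ: Δ0=1, Δ1=8/3, Δ2=-7/3, Δ3=1, Δ4=3/2
row 1: diag=10, rhs=10; c'=3/10, d'=1
row 2: denom=12−3·3/10=111/10; d'=(-30−3·1)/(111/10)=-110/37
row 3: denom=12−3·10/37=414/37; d'=(20−3·-110/37)/(414/37)=535/207
row 4: denom=10−3·37/138=423/46; d'=(3−3·535/207)/(423/46)=-656/1269
back: M4=-656/1269
back: M3=535/207−37/138·-656/1269=10367/3807
back: M2=-110/37−10/37·10367/3807=-14120/3807
back: M1=1−3/10·-14120/3807=2681/1269
M: M0=0, M1=2681/1269, M2=-14120/3807, M3=10367/3807, M4=-656/1269, M5=0
seg 0: a=-5, c=M0/2=0, d=(M1−M0)/(6·2)=2681/15228, b=Δ0−h0·(2M0+M1)/6=1126/3807
seg 1: a=-3, c=M1/2=2681/2538, d=(M2−M1)/(6·3)=-22163/68526, b=Δ1−h1·(2M1+M2)/6=9169/3807
seg 2: a=5, c=M2/2=-7060/3807, d=(M3−M2)/(6·3)=521/1458, b=Δ2−h2·(2M2+M3)/6=107/7614
seg 3: a=-2, c=M3/2=10367/7614, d=(M4−M3)/(6·3)=-12335/68526, b=Δ3−h3·(2M3+M4)/6=-5576/3807
seg 4: a=1, c=M4/2=-328/1269, d=(M5−M4)/(6·2)=164/3807, b=Δ4−h4·(2M4+M5)/6=14045/7614
t_q=7/2 → seg 1, τ=3/2; S=-3+9169/3807·τ+2681/2538·τ²+-22163/68526·τ³=12845/6768

  seg 0: a=-5 b=1126/3807 c=0 d=2681/15228
  seg 1: a=-3 b=9169/3807 c=2681/2538 d=-22163/68526
  seg 2: a=5 b=107/7614 c=-7060/3807 d=521/1458
  seg 3: a=-2 b=-5576/3807 c=10367/7614 d=-12335/68526
  seg 4: a=1 b=14045/7614 c=-328/1269 d=164/3807
S(7/2) = 12845/6768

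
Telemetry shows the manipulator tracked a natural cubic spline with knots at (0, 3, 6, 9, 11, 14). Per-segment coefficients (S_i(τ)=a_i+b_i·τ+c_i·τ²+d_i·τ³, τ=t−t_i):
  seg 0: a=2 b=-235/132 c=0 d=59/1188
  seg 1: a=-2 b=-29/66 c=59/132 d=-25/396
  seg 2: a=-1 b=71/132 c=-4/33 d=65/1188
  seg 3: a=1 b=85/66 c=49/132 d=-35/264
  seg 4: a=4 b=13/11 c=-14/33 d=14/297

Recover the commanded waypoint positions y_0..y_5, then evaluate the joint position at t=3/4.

y_0=2 y_1=-2 y_2=-1 y_3=1 y_4=4 y_5=5
S(3/4) = 1931/2816

y_0 = S_0(0) = a_0 = 2
y_1 = S_1(0) = a_1 = -2
y_2 = S_2(0) = a_2 = -1
y_3 = S_3(0) = a_3 = 1
y_4 = S_4(0) = a_4 = 4
y_5 = S_4(3) = 5
t_q=3/4 is in segment 0 (τ=3/4); S_0(τ)=1931/2816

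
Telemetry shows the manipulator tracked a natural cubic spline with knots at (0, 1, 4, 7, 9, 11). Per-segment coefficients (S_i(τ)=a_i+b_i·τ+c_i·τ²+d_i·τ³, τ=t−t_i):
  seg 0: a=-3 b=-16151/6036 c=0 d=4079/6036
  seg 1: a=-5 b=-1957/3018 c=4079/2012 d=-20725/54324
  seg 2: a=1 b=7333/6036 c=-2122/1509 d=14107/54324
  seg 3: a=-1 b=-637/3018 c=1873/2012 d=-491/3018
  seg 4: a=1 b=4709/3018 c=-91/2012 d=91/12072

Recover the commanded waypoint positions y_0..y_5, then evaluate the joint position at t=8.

y_0 = S_0(0) = a_0 = -3
y_1 = S_1(0) = a_1 = -5
y_2 = S_2(0) = a_2 = 1
y_3 = S_3(0) = a_3 = -1
y_4 = S_4(0) = a_4 = 1
y_5 = S_4(2) = 4
t_q=8 is in segment 3 (τ=1); S_3(τ)=-891/2012

y_0=-3 y_1=-5 y_2=1 y_3=-1 y_4=1 y_5=4
S(8) = -891/2012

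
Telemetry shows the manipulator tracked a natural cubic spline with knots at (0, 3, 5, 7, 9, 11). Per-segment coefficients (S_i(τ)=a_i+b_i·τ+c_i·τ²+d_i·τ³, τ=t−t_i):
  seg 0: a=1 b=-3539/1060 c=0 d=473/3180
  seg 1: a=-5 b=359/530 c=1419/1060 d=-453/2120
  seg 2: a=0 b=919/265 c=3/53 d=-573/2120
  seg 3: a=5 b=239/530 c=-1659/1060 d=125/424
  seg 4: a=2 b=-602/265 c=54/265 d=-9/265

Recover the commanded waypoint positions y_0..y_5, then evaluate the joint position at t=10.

y_0 = S_0(0) = a_0 = 1
y_1 = S_1(0) = a_1 = -5
y_2 = S_2(0) = a_2 = 0
y_3 = S_3(0) = a_3 = 5
y_4 = S_4(0) = a_4 = 2
y_5 = S_4(2) = -2
t_q=10 is in segment 4 (τ=1); S_4(τ)=-27/265

y_0=1 y_1=-5 y_2=0 y_3=5 y_4=2 y_5=-2
S(10) = -27/265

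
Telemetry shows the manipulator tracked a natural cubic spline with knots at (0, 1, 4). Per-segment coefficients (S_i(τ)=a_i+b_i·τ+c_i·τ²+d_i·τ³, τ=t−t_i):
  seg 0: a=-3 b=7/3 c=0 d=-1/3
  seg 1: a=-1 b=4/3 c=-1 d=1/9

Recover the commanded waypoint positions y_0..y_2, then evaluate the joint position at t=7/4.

y_0 = S_0(0) = a_0 = -3
y_1 = S_1(0) = a_1 = -1
y_2 = S_1(3) = -3
t_q=7/4 is in segment 1 (τ=3/4); S_1(τ)=-33/64

y_0=-3 y_1=-1 y_2=-3
S(7/4) = -33/64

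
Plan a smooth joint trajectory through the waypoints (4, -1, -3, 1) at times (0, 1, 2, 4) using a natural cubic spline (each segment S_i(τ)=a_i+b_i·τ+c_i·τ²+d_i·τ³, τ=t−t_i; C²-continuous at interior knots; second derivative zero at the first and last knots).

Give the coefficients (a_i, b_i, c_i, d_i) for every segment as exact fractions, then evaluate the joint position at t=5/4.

  seg 0: a=4 b=-129/23 c=0 d=14/23
  seg 1: a=-1 b=-87/23 c=42/23 d=-1/23
  seg 2: a=-3 b=-6/23 c=39/23 d=-13/46
S(5/4) = -2697/1472

Δ: Δ0=-5, Δ1=-2, Δ2=2
row 1: diag=4, rhs=18; c'=1/4, d'=9/2
row 2: denom=6−1·1/4=23/4; d'=(24−1·9/2)/(23/4)=78/23
back: M2=78/23
back: M1=9/2−1/4·78/23=84/23
M: M0=0, M1=84/23, M2=78/23, M3=0
seg 0: a=4, c=M0/2=0, d=(M1−M0)/(6·1)=14/23, b=Δ0−h0·(2M0+M1)/6=-129/23
seg 1: a=-1, c=M1/2=42/23, d=(M2−M1)/(6·1)=-1/23, b=Δ1−h1·(2M1+M2)/6=-87/23
seg 2: a=-3, c=M2/2=39/23, d=(M3−M2)/(6·2)=-13/46, b=Δ2−h2·(2M2+M3)/6=-6/23
t_q=5/4 → seg 1, τ=1/4; S=-1+-87/23·τ+42/23·τ²+-1/23·τ³=-2697/1472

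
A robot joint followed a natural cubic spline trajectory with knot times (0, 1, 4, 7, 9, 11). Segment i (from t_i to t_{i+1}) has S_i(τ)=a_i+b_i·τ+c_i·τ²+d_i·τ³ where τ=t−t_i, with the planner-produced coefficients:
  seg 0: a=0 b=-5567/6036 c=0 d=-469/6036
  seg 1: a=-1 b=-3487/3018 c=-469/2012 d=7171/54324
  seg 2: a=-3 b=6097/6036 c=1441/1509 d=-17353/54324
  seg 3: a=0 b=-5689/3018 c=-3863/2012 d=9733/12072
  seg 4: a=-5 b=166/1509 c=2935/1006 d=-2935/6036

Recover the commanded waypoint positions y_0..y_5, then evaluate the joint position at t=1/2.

y_0=0 y_1=-1 y_2=-3 y_3=0 y_4=-5 y_5=3
S(1/2) = -7579/16096

y_0 = S_0(0) = a_0 = 0
y_1 = S_1(0) = a_1 = -1
y_2 = S_2(0) = a_2 = -3
y_3 = S_3(0) = a_3 = 0
y_4 = S_4(0) = a_4 = -5
y_5 = S_4(2) = 3
t_q=1/2 is in segment 0 (τ=1/2); S_0(τ)=-7579/16096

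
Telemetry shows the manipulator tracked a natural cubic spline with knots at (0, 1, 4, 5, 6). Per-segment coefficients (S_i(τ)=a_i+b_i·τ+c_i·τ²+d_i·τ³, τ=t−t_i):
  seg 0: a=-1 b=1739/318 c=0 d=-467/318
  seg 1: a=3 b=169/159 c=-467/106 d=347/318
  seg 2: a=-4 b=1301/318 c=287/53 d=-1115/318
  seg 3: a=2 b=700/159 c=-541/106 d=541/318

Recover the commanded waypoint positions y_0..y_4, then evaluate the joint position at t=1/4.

y_0 = S_0(0) = a_0 = -1
y_1 = S_1(0) = a_1 = 3
y_2 = S_2(0) = a_2 = -4
y_3 = S_3(0) = a_3 = 2
y_4 = S_3(1) = 3
t_q=1/4 is in segment 0 (τ=1/4); S_0(τ)=2335/6784

y_0=-1 y_1=3 y_2=-4 y_3=2 y_4=3
S(1/4) = 2335/6784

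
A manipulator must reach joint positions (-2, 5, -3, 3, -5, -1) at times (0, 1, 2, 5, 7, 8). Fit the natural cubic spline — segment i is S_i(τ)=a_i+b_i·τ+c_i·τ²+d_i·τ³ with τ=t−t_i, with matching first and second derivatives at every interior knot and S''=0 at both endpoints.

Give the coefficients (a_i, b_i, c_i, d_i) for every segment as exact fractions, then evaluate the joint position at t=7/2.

Δ: Δ0=7, Δ1=-8, Δ2=2, Δ3=-4, Δ4=4
row 1: diag=4, rhs=-90; c'=1/4, d'=-45/2
row 2: denom=8−1·1/4=31/4; d'=(60−1·-45/2)/(31/4)=330/31
row 3: denom=10−3·12/31=274/31; d'=(-36−3·330/31)/(274/31)=-1053/137
row 4: denom=6−2·31/137=760/137; d'=(48−2·-1053/137)/(760/137)=4341/380
back: M4=4341/380
back: M3=-1053/137−31/137·4341/380=-3903/380
back: M2=330/31−12/31·-3903/380=1389/95
back: M1=-45/2−1/4·1389/95=-9939/380
M: M0=0, M1=-9939/380, M2=1389/95, M3=-3903/380, M4=4341/380, M5=0
seg 0: a=-2, c=M0/2=0, d=(M1−M0)/(6·1)=-3313/760, b=Δ0−h0·(2M0+M1)/6=8633/760
seg 1: a=5, c=M1/2=-9939/760, d=(M2−M1)/(6·1)=1033/152, b=Δ1−h1·(2M1+M2)/6=-653/380
seg 2: a=-3, c=M2/2=1389/190, d=(M3−M2)/(6·3)=-1051/760, b=Δ2−h2·(2M2+M3)/6=-5689/760
seg 3: a=3, c=M3/2=-3903/760, d=(M4−M3)/(6·2)=687/380, b=Δ3−h3·(2M3+M4)/6=-73/76
seg 4: a=-5, c=M4/2=4341/760, d=(M5−M4)/(6·1)=-1447/760, b=Δ4−h4·(2M4+M5)/6=73/380
t_q=7/2 → seg 2, τ=3/2; S=-3+-5689/760·τ+1389/190·τ²+-1051/760·τ³=-783/320

  seg 0: a=-2 b=8633/760 c=0 d=-3313/760
  seg 1: a=5 b=-653/380 c=-9939/760 d=1033/152
  seg 2: a=-3 b=-5689/760 c=1389/190 d=-1051/760
  seg 3: a=3 b=-73/76 c=-3903/760 d=687/380
  seg 4: a=-5 b=73/380 c=4341/760 d=-1447/760
S(7/2) = -783/320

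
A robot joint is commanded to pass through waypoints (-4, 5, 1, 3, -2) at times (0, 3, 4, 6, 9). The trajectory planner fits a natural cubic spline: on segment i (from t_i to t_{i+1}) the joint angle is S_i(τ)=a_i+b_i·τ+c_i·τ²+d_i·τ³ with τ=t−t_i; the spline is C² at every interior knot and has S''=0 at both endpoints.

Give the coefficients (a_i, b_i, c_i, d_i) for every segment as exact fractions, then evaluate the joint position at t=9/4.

Δ: Δ0=3, Δ1=-4, Δ2=1, Δ3=-5/3
row 1: diag=8, rhs=-42; c'=1/8, d'=-21/4
row 2: denom=6−1·1/8=47/8; d'=(30−1·-21/4)/(47/8)=6
row 3: denom=10−2·16/47=438/47; d'=(-16−2·6)/(438/47)=-658/219
back: M3=-658/219
back: M2=6−16/47·-658/219=1538/219
back: M1=-21/4−1/8·1538/219=-1342/219
M: M0=0, M1=-1342/219, M2=1538/219, M3=-658/219, M4=0
seg 0: a=-4, c=M0/2=0, d=(M1−M0)/(6·3)=-671/1971, b=Δ0−h0·(2M0+M1)/6=1328/219
seg 1: a=5, c=M1/2=-671/219, d=(M2−M1)/(6·1)=160/73, b=Δ1−h1·(2M1+M2)/6=-685/219
seg 2: a=1, c=M2/2=769/219, d=(M3−M2)/(6·2)=-61/73, b=Δ2−h2·(2M2+M3)/6=-587/219
seg 3: a=3, c=M3/2=-329/219, d=(M4−M3)/(6·3)=329/1971, b=Δ3−h3·(2M3+M4)/6=293/219
t_q=9/4 → seg 0, τ=9/4; S=-4+1328/219·τ+0·τ²+-671/1971·τ³=26939/4672

  seg 0: a=-4 b=1328/219 c=0 d=-671/1971
  seg 1: a=5 b=-685/219 c=-671/219 d=160/73
  seg 2: a=1 b=-587/219 c=769/219 d=-61/73
  seg 3: a=3 b=293/219 c=-329/219 d=329/1971
S(9/4) = 26939/4672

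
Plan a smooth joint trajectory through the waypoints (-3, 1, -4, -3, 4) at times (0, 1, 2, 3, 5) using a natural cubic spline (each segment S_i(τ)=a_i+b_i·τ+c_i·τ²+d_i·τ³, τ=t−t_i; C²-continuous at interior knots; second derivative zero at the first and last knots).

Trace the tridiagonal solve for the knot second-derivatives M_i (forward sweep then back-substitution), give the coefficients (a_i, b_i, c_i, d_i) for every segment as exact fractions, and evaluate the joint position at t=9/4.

Δ: Δ0=4, Δ1=-5, Δ2=1, Δ3=7/2
row 1: diag=4, rhs=-54; c'=1/4, d'=-27/2
row 2: denom=4−1·1/4=15/4; d'=(36−1·-27/2)/(15/4)=66/5
row 3: denom=6−1·4/15=86/15; d'=(15−1·66/5)/(86/15)=27/86
back: M3=27/86
back: M2=66/5−4/15·27/86=564/43
back: M1=-27/2−1/4·564/43=-1443/86
M: M0=0, M1=-1443/86, M2=564/43, M3=27/86, M4=0
seg 0: a=-3, c=M0/2=0, d=(M1−M0)/(6·1)=-481/172, b=Δ0−h0·(2M0+M1)/6=1169/172
seg 1: a=1, c=M1/2=-1443/172, d=(M2−M1)/(6·1)=857/172, b=Δ1−h1·(2M1+M2)/6=-137/86
seg 2: a=-4, c=M2/2=282/43, d=(M3−M2)/(6·1)=-367/172, b=Δ2−h2·(2M2+M3)/6=-589/172
seg 3: a=-3, c=M3/2=27/172, d=(M4−M3)/(6·2)=-9/344, b=Δ3−h3·(2M3+M4)/6=283/86
t_q=9/4 → seg 2, τ=1/4; S=-4+-589/172·τ+282/43·τ²+-367/172·τ³=-49311/11008

  seg 0: a=-3 b=1169/172 c=0 d=-481/172
  seg 1: a=1 b=-137/86 c=-1443/172 d=857/172
  seg 2: a=-4 b=-589/172 c=282/43 d=-367/172
  seg 3: a=-3 b=283/86 c=27/172 d=-9/344
S(9/4) = -49311/11008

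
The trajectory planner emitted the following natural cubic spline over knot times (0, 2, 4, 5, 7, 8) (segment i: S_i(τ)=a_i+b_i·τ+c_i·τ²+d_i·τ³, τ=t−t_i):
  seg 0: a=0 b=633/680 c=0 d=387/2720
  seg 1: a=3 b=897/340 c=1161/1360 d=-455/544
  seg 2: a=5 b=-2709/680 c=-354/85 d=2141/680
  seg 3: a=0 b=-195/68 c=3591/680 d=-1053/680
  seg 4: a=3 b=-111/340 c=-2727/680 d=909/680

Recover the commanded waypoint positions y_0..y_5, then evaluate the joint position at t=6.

y_0=0 y_1=3 y_2=5 y_3=0 y_4=3 y_5=0
S(6) = 147/170

y_0 = S_0(0) = a_0 = 0
y_1 = S_1(0) = a_1 = 3
y_2 = S_2(0) = a_2 = 5
y_3 = S_3(0) = a_3 = 0
y_4 = S_4(0) = a_4 = 3
y_5 = S_4(1) = 0
t_q=6 is in segment 3 (τ=1); S_3(τ)=147/170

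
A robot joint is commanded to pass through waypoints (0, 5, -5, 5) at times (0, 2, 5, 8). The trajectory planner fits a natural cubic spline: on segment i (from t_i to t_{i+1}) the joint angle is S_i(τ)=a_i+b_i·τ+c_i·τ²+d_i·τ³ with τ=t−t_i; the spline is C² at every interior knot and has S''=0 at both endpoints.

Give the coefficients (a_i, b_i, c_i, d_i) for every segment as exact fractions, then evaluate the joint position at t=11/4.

  seg 0: a=0 b=305/74 c=0 d=-15/37
  seg 1: a=5 b=-55/74 c=-90/37 d=1045/1998
  seg 2: a=-5 b=-45/37 c=505/222 d=-505/1998
S(11/4) = 15605/4736

Δ: Δ0=5/2, Δ1=-10/3, Δ2=10/3
row 1: diag=10, rhs=-35; c'=3/10, d'=-7/2
row 2: denom=12−3·3/10=111/10; d'=(40−3·-7/2)/(111/10)=505/111
back: M2=505/111
back: M1=-7/2−3/10·505/111=-180/37
M: M0=0, M1=-180/37, M2=505/111, M3=0
seg 0: a=0, c=M0/2=0, d=(M1−M0)/(6·2)=-15/37, b=Δ0−h0·(2M0+M1)/6=305/74
seg 1: a=5, c=M1/2=-90/37, d=(M2−M1)/(6·3)=1045/1998, b=Δ1−h1·(2M1+M2)/6=-55/74
seg 2: a=-5, c=M2/2=505/222, d=(M3−M2)/(6·3)=-505/1998, b=Δ2−h2·(2M2+M3)/6=-45/37
t_q=11/4 → seg 1, τ=3/4; S=5+-55/74·τ+-90/37·τ²+1045/1998·τ³=15605/4736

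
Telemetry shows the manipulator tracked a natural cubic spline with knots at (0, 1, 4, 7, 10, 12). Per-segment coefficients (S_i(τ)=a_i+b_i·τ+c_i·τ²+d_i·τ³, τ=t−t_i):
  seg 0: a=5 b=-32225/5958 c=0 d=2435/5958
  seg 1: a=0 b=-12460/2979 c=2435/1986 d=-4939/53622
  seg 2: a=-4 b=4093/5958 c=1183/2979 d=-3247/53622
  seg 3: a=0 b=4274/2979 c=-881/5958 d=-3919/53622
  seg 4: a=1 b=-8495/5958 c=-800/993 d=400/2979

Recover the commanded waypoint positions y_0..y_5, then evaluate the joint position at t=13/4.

y_0 = S_0(0) = a_0 = 5
y_1 = S_1(0) = a_1 = 0
y_2 = S_2(0) = a_2 = -4
y_3 = S_3(0) = a_3 = 0
y_4 = S_4(0) = a_4 = 1
y_5 = S_4(2) = -4
t_q=13/4 is in segment 1 (τ=9/4); S_1(τ)=-180191/42368

y_0=5 y_1=0 y_2=-4 y_3=0 y_4=1 y_5=-4
S(13/4) = -180191/42368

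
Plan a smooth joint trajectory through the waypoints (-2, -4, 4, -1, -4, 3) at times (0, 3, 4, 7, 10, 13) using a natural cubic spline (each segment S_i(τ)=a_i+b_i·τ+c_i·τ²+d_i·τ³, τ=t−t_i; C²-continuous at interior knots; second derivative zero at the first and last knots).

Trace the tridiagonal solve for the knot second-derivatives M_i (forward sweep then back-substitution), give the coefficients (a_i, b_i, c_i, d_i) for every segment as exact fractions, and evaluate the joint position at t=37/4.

  seg 0: a=-2 b=-1269/283 c=0 d=3241/7641
  seg 1: a=-4 b=1972/283 c=3241/849 d=-2365/849
  seg 2: a=4 b=5303/849 c=-3854/849 d=4844/7641
  seg 3: a=-1 b=-3289/849 c=330/283 d=-530/7641
  seg 4: a=-4 b=1061/849 c=460/849 d=-460/7641
S(37/4) = -41687/9056

Δ: Δ0=-2/3, Δ1=8, Δ2=-5/3, Δ3=-1, Δ4=7/3
row 1: diag=8, rhs=52; c'=1/8, d'=13/2
row 2: denom=8−1·1/8=63/8; d'=(-58−1·13/2)/(63/8)=-172/21
row 3: denom=12−3·8/21=76/7; d'=(4−3·-172/21)/(76/7)=50/19
row 4: denom=12−3·21/76=849/76; d'=(20−3·50/19)/(849/76)=920/849
back: M4=920/849
back: M3=50/19−21/76·920/849=660/283
back: M2=-172/21−8/21·660/283=-7708/849
back: M1=13/2−1/8·-7708/849=6482/849
M: M0=0, M1=6482/849, M2=-7708/849, M3=660/283, M4=920/849, M5=0
seg 0: a=-2, c=M0/2=0, d=(M1−M0)/(6·3)=3241/7641, b=Δ0−h0·(2M0+M1)/6=-1269/283
seg 1: a=-4, c=M1/2=3241/849, d=(M2−M1)/(6·1)=-2365/849, b=Δ1−h1·(2M1+M2)/6=1972/283
seg 2: a=4, c=M2/2=-3854/849, d=(M3−M2)/(6·3)=4844/7641, b=Δ2−h2·(2M2+M3)/6=5303/849
seg 3: a=-1, c=M3/2=330/283, d=(M4−M3)/(6·3)=-530/7641, b=Δ3−h3·(2M3+M4)/6=-3289/849
seg 4: a=-4, c=M4/2=460/849, d=(M5−M4)/(6·3)=-460/7641, b=Δ4−h4·(2M4+M5)/6=1061/849
t_q=37/4 → seg 3, τ=9/4; S=-1+-3289/849·τ+330/283·τ²+-530/7641·τ³=-41687/9056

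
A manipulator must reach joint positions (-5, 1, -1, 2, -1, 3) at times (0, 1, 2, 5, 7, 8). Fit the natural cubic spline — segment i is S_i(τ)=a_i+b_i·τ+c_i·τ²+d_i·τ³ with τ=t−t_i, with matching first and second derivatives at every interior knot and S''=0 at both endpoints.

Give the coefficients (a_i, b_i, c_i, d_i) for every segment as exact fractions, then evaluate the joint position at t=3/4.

Δ: Δ0=6, Δ1=-2, Δ2=1, Δ3=-3/2, Δ4=4
row 1: diag=4, rhs=-48; c'=1/4, d'=-12
row 2: denom=8−1·1/4=31/4; d'=(18−1·-12)/(31/4)=120/31
row 3: denom=10−3·12/31=274/31; d'=(-15−3·120/31)/(274/31)=-825/274
row 4: denom=6−2·31/137=760/137; d'=(33−2·-825/274)/(760/137)=2673/380
back: M4=2673/380
back: M3=-825/274−31/137·2673/380=-1749/380
back: M2=120/31−12/31·-1749/380=537/95
back: M1=-12−1/4·537/95=-5097/380
M: M0=0, M1=-5097/380, M2=537/95, M3=-1749/380, M4=2673/380, M5=0
seg 0: a=-5, c=M0/2=0, d=(M1−M0)/(6·1)=-1699/760, b=Δ0−h0·(2M0+M1)/6=6259/760
seg 1: a=1, c=M1/2=-5097/760, d=(M2−M1)/(6·1)=483/152, b=Δ1−h1·(2M1+M2)/6=581/380
seg 2: a=-1, c=M2/2=537/190, d=(M3−M2)/(6·3)=-433/760, b=Δ2−h2·(2M2+M3)/6=-1787/760
seg 3: a=2, c=M3/2=-1749/760, d=(M4−M3)/(6·2)=737/760, b=Δ3−h3·(2M3+M4)/6=-59/76
seg 4: a=-1, c=M4/2=2673/760, d=(M5−M4)/(6·1)=-891/760, b=Δ4−h4·(2M4+M5)/6=629/380
t_q=3/4 → seg 0, τ=3/4; S=-5+6259/760·τ+0·τ²+-1699/760·τ³=11359/48640

  seg 0: a=-5 b=6259/760 c=0 d=-1699/760
  seg 1: a=1 b=581/380 c=-5097/760 d=483/152
  seg 2: a=-1 b=-1787/760 c=537/190 d=-433/760
  seg 3: a=2 b=-59/76 c=-1749/760 d=737/760
  seg 4: a=-1 b=629/380 c=2673/760 d=-891/760
S(3/4) = 11359/48640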